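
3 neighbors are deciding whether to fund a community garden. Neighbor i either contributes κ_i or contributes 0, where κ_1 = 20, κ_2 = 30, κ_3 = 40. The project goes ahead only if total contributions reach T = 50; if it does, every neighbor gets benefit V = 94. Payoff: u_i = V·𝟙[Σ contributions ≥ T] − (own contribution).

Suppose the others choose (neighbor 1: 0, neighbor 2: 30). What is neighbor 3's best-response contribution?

Others' total = 30. Contributing 40 brings total to 70 ≥ 50: gain V − κ_3 = 54.
Best response: 40.

40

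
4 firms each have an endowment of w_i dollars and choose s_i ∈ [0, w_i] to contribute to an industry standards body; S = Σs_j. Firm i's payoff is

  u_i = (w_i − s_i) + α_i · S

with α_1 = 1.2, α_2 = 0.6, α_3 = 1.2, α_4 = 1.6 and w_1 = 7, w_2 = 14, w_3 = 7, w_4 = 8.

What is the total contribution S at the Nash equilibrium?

∂u_i/∂s_i = α_i − 1, so firm i contributes w_i if α_i > 1, else 0.
α_i > 1 for i ∈ {1, 3, 4}; NE contributions (7, 0, 7, 8), S = 22.

22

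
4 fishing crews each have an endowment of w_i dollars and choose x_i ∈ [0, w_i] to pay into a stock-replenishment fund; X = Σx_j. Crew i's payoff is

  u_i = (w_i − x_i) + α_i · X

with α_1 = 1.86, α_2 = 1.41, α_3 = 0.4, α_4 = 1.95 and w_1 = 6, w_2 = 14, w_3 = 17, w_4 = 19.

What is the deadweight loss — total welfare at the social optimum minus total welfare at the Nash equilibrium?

78.54

∂u_i/∂x_i = α_i − 1, so crew i contributes w_i if α_i > 1, else 0.
α_i > 1 for i ∈ {1, 2, 4}; NE contributions (6, 14, 0, 19), X = 39.
W^NE = Σw_i − X^NE + (Σα_i)·X^NE = 56 + 4.62·39 = 236.18.
Planner: ∂(Σu_j)/∂x_i = Σα_j − 1 = 4.62 > 0, so everyone contributes w_i; X^SO = 56, W^SO = 56 + 4.62·56 = 314.72.
Deadweight loss = 78.54.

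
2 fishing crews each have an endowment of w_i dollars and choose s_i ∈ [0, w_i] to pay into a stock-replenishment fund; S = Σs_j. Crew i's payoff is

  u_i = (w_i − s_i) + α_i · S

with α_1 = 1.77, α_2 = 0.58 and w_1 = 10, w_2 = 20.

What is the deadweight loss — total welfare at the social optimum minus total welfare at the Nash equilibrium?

∂u_i/∂s_i = α_i − 1, so crew i contributes w_i if α_i > 1, else 0.
α_i > 1 for i ∈ {1}; NE contributions (10, 0), S = 10.
W^NE = Σw_i − S^NE + (Σα_i)·S^NE = 30 + 1.35·10 = 43.5.
Planner: ∂(Σu_j)/∂s_i = Σα_j − 1 = 1.35 > 0, so everyone contributes w_i; S^SO = 30, W^SO = 30 + 1.35·30 = 70.5.
Deadweight loss = 27.

27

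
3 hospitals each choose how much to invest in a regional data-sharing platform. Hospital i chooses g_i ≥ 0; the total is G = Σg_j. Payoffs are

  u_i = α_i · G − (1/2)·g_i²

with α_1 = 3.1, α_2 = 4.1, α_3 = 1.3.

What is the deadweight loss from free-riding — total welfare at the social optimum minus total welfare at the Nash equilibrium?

50.18

Hospital i's FOC: ∂u_i/∂g_i = α_i − g_i = 0, so g_i* = α_i.
NE contributions = (3.1, 4.1, 1.3); G = 8.5.
W^NE = (Σα)·G − ½Σα_i² = 8.5² − ½·28.11 = 58.195.
Planner sets g_i = Σα_j = 8.5 for every i, so G^SO = 3·8.5 = 25.5.
W^SO = (Σα)·G^SO − ½·3·(Σα)² = (3/2)·8.5² = 108.375.
Deadweight loss = W^SO − W^NE = 50.18.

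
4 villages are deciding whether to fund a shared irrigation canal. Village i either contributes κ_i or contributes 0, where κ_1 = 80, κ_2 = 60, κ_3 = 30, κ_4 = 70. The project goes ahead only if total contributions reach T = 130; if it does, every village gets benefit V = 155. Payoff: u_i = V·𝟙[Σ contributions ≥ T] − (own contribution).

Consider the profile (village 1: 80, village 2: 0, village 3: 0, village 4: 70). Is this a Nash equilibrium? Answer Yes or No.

Yes

Total = 150 ≥ 130: provided.
Village 1 (pledges 80, payoff 75): dropping to 0 → total 70, payoff 0. No gain.
Village 2 (pledges 0, payoff 155): pledging 60 → total 210, payoff 95. No gain.
Village 3 (pledges 0, payoff 155): pledging 30 → total 180, payoff 125. No gain.
Village 4 (pledges 70, payoff 85): dropping to 0 → total 80, payoff 0. No gain.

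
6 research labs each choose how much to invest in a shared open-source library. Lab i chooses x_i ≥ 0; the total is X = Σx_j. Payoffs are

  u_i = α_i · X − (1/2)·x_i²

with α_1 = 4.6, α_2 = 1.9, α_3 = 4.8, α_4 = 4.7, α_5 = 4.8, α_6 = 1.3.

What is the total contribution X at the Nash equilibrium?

22.1

Lab i's FOC: ∂u_i/∂x_i = α_i − x_i = 0, so x_i* = α_i.
NE contributions = (4.6, 1.9, 4.8, 4.7, 4.8, 1.3); X = 22.1.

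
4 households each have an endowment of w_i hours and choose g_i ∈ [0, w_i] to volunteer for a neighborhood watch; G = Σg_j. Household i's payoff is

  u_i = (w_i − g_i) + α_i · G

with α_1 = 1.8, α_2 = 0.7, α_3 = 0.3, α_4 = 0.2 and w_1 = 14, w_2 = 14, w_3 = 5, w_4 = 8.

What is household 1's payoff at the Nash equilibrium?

∂u_i/∂g_i = α_i − 1, so household i contributes w_i if α_i > 1, else 0.
α_i > 1 for i ∈ {1}; NE contributions (14, 0, 0, 0), G = 14.
u_1 = (14 − 14) + 1.8·14 = 25.2.

25.2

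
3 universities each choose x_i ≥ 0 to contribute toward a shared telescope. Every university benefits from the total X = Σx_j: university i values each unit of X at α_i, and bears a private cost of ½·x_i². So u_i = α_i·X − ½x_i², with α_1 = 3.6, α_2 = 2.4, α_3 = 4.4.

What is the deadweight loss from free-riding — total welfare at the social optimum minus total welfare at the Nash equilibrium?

73.12

University i's FOC: ∂u_i/∂x_i = α_i − x_i = 0, so x_i* = α_i.
NE contributions = (3.6, 2.4, 4.4); X = 10.4.
W^NE = (Σα)·X − ½Σα_i² = 10.4² − ½·38.08 = 89.12.
Planner sets x_i = Σα_j = 10.4 for every i, so X^SO = 3·10.4 = 31.2.
W^SO = (Σα)·X^SO − ½·3·(Σα)² = (3/2)·10.4² = 162.24.
Deadweight loss = W^SO − W^NE = 73.12.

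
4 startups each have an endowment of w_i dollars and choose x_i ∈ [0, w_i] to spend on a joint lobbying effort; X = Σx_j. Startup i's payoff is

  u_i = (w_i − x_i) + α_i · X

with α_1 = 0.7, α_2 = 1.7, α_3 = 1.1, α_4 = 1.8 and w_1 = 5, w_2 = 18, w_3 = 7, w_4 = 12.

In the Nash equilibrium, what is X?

37

∂u_i/∂x_i = α_i − 1, so startup i contributes w_i if α_i > 1, else 0.
α_i > 1 for i ∈ {2, 3, 4}; NE contributions (0, 18, 7, 12), X = 37.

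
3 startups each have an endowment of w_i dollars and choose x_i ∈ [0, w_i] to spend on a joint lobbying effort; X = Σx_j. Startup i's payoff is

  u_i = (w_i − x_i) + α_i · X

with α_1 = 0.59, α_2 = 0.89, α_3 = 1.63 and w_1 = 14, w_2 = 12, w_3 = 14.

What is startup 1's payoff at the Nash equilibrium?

∂u_i/∂x_i = α_i − 1, so startup i contributes w_i if α_i > 1, else 0.
α_i > 1 for i ∈ {3}; NE contributions (0, 0, 14), X = 14.
u_1 = (14 − 0) + 0.59·14 = 22.26.

22.26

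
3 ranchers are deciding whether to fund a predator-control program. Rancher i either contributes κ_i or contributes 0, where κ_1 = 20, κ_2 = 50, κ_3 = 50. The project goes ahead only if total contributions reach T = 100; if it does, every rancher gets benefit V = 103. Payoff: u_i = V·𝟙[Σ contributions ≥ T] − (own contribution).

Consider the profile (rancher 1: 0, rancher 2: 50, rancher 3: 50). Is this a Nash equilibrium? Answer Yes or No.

Total = 100 ≥ 100: provided.
Rancher 1 (pledges 0, payoff 103): pledging 20 → total 120, payoff 83. No gain.
Rancher 2 (pledges 50, payoff 53): dropping to 0 → total 50, payoff 0. No gain.
Rancher 3 (pledges 50, payoff 53): dropping to 0 → total 50, payoff 0. No gain.

Yes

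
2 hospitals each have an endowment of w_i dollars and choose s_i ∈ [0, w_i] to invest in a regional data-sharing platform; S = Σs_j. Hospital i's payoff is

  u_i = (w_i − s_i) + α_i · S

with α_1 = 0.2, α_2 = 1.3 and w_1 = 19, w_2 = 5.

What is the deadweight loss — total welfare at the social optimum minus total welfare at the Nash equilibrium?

9.5

∂u_i/∂s_i = α_i − 1, so hospital i contributes w_i if α_i > 1, else 0.
α_i > 1 for i ∈ {2}; NE contributions (0, 5), S = 5.
W^NE = Σw_i − S^NE + (Σα_i)·S^NE = 24 + 0.5·5 = 26.5.
Planner: ∂(Σu_j)/∂s_i = Σα_j − 1 = 0.5 > 0, so everyone contributes w_i; S^SO = 24, W^SO = 24 + 0.5·24 = 36.
Deadweight loss = 9.5.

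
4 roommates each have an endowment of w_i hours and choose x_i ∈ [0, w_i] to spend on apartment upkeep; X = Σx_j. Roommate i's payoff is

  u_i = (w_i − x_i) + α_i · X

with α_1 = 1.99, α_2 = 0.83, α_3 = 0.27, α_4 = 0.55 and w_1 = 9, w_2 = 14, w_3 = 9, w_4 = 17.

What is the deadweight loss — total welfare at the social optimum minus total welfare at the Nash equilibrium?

∂u_i/∂x_i = α_i − 1, so roommate i contributes w_i if α_i > 1, else 0.
α_i > 1 for i ∈ {1}; NE contributions (9, 0, 0, 0), X = 9.
W^NE = Σw_i − X^NE + (Σα_i)·X^NE = 49 + 2.64·9 = 72.76.
Planner: ∂(Σu_j)/∂x_i = Σα_j − 1 = 2.64 > 0, so everyone contributes w_i; X^SO = 49, W^SO = 49 + 2.64·49 = 178.36.
Deadweight loss = 105.6.

105.6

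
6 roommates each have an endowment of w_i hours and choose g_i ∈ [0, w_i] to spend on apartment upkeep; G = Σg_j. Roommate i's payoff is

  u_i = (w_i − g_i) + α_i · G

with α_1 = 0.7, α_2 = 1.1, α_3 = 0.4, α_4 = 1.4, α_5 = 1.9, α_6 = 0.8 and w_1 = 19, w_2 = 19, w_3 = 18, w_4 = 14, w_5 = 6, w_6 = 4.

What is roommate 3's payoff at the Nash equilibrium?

33.6

∂u_i/∂g_i = α_i − 1, so roommate i contributes w_i if α_i > 1, else 0.
α_i > 1 for i ∈ {2, 4, 5}; NE contributions (0, 19, 0, 14, 6, 0), G = 39.
u_3 = (18 − 0) + 0.4·39 = 33.6.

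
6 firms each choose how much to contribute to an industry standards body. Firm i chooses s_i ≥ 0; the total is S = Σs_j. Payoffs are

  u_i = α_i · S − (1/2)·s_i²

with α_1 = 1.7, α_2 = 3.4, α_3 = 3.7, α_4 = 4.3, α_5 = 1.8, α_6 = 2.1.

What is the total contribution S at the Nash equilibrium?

17

Firm i's FOC: ∂u_i/∂s_i = α_i − s_i = 0, so s_i* = α_i.
NE contributions = (1.7, 3.4, 3.7, 4.3, 1.8, 2.1); S = 17.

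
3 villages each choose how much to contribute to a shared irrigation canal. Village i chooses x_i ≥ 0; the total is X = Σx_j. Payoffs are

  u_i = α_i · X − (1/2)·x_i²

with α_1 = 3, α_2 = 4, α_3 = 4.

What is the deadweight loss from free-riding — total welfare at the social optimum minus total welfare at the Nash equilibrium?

81

Village i's FOC: ∂u_i/∂x_i = α_i − x_i = 0, so x_i* = α_i.
NE contributions = (3, 4, 4); X = 11.
W^NE = (Σα)·X − ½Σα_i² = 11² − ½·41 = 100.5.
Planner sets x_i = Σα_j = 11 for every i, so X^SO = 3·11 = 33.
W^SO = (Σα)·X^SO − ½·3·(Σα)² = (3/2)·11² = 181.5.
Deadweight loss = W^SO − W^NE = 81.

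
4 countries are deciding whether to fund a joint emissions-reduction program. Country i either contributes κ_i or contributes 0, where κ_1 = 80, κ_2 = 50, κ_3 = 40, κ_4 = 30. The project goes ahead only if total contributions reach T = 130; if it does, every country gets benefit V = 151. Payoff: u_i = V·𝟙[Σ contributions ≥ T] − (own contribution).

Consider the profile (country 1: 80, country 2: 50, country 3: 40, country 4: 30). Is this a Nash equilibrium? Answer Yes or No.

No

Total = 200 ≥ 130: provided.
Country 1 (pledges 80, payoff 71): dropping to 0 → total 120, payoff 0. No gain.
Country 2 (pledges 50, payoff 101): dropping to 0 → total 150, payoff 151. Profitable deviation.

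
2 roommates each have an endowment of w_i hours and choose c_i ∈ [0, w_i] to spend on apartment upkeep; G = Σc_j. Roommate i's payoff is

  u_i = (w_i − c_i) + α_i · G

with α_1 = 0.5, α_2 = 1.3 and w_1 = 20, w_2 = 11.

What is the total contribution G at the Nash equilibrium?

11

∂u_i/∂c_i = α_i − 1, so roommate i contributes w_i if α_i > 1, else 0.
α_i > 1 for i ∈ {2}; NE contributions (0, 11), G = 11.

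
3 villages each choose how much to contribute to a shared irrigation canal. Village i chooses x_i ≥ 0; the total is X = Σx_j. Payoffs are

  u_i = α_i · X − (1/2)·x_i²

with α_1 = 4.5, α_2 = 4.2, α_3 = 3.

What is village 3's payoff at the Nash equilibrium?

30.6

Village i's FOC: ∂u_i/∂x_i = α_i − x_i = 0, so x_i* = α_i.
NE contributions = (4.5, 4.2, 3); X = 11.7.
u_3 = α_3·X − ½·(x_3)² = 3·11.7 − ½·3² = 30.6.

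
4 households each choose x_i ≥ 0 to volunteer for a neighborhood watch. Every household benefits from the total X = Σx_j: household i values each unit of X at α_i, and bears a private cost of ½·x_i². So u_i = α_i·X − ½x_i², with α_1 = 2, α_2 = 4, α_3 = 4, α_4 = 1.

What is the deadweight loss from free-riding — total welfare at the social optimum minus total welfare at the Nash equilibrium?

Household i's FOC: ∂u_i/∂x_i = α_i − x_i = 0, so x_i* = α_i.
NE contributions = (2, 4, 4, 1); X = 11.
W^NE = (Σα)·X − ½Σα_i² = 11² − ½·37 = 102.5.
Planner sets x_i = Σα_j = 11 for every i, so X^SO = 4·11 = 44.
W^SO = (Σα)·X^SO − ½·4·(Σα)² = (4/2)·11² = 242.
Deadweight loss = W^SO − W^NE = 139.5.

139.5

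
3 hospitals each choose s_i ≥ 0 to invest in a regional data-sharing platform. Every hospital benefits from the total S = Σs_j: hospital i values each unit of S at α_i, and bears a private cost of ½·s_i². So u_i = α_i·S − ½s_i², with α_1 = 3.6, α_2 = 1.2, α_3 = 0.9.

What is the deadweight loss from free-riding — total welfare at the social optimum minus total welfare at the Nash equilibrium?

23.85

Hospital i's FOC: ∂u_i/∂s_i = α_i − s_i = 0, so s_i* = α_i.
NE contributions = (3.6, 1.2, 0.9); S = 5.7.
W^NE = (Σα)·S − ½Σα_i² = 5.7² − ½·15.21 = 24.885.
Planner sets s_i = Σα_j = 5.7 for every i, so S^SO = 3·5.7 = 17.1.
W^SO = (Σα)·S^SO − ½·3·(Σα)² = (3/2)·5.7² = 48.735.
Deadweight loss = W^SO − W^NE = 23.85.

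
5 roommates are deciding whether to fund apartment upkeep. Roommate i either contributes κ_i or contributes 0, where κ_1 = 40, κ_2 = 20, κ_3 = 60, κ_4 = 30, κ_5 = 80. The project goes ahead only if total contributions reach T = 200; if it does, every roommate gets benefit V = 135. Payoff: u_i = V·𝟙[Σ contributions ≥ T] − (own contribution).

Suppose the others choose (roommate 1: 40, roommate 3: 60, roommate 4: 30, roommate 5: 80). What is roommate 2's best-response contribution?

Others' total = 210 ≥ 200; contributing adds cost 20 for no extra benefit.
Best response: 0.

0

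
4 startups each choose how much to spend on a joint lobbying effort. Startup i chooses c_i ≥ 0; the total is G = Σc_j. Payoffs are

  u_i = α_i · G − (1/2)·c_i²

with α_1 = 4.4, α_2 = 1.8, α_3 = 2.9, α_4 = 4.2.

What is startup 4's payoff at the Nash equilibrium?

47.04

Startup i's FOC: ∂u_i/∂c_i = α_i − c_i = 0, so c_i* = α_i.
NE contributions = (4.4, 1.8, 2.9, 4.2); G = 13.3.
u_4 = α_4·G − ½·(c_4)² = 4.2·13.3 − ½·4.2² = 47.04.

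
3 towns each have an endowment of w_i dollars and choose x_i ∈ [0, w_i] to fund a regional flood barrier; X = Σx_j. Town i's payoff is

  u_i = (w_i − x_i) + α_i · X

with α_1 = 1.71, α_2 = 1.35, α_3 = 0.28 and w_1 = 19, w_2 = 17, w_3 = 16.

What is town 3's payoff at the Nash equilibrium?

∂u_i/∂x_i = α_i − 1, so town i contributes w_i if α_i > 1, else 0.
α_i > 1 for i ∈ {1, 2}; NE contributions (19, 17, 0), X = 36.
u_3 = (16 − 0) + 0.28·36 = 26.08.

26.08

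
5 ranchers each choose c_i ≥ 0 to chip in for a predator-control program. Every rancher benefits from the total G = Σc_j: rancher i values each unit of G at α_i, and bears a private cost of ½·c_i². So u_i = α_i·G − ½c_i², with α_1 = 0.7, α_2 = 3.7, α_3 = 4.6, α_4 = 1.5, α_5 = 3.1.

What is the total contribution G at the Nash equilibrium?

Rancher i's FOC: ∂u_i/∂c_i = α_i − c_i = 0, so c_i* = α_i.
NE contributions = (0.7, 3.7, 4.6, 1.5, 3.1); G = 13.6.

13.6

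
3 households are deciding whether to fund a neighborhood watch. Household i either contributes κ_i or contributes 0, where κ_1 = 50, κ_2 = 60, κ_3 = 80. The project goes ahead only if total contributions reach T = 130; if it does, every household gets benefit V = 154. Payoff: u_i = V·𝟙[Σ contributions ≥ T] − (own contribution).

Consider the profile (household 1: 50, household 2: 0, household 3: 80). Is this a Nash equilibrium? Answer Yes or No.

Total = 130 ≥ 130: provided.
Household 1 (pledges 50, payoff 104): dropping to 0 → total 80, payoff 0. No gain.
Household 2 (pledges 0, payoff 154): pledging 60 → total 190, payoff 94. No gain.
Household 3 (pledges 80, payoff 74): dropping to 0 → total 50, payoff 0. No gain.

Yes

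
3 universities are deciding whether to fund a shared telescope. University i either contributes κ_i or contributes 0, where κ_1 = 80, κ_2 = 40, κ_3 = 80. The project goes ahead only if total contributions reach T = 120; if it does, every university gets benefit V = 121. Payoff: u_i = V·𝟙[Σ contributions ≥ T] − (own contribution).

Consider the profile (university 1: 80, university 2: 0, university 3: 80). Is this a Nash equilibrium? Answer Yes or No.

Yes

Total = 160 ≥ 120: provided.
University 1 (pledges 80, payoff 41): dropping to 0 → total 80, payoff 0. No gain.
University 2 (pledges 0, payoff 121): pledging 40 → total 200, payoff 81. No gain.
University 3 (pledges 80, payoff 41): dropping to 0 → total 80, payoff 0. No gain.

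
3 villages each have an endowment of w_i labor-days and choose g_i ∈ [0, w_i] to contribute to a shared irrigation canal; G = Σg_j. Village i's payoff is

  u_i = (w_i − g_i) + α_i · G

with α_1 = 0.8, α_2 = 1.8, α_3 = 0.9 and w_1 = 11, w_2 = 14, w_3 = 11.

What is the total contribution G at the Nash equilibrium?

14

∂u_i/∂g_i = α_i − 1, so village i contributes w_i if α_i > 1, else 0.
α_i > 1 for i ∈ {2}; NE contributions (0, 14, 0), G = 14.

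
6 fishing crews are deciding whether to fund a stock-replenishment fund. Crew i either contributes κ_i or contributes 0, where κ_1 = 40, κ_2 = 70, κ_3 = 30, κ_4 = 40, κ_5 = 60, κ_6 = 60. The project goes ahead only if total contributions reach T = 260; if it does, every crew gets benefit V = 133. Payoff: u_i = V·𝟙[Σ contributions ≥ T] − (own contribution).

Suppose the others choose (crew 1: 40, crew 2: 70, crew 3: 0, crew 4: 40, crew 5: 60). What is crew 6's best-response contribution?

Others' total = 210. Contributing 60 brings total to 270 ≥ 260: gain V − κ_6 = 73.
Best response: 60.

60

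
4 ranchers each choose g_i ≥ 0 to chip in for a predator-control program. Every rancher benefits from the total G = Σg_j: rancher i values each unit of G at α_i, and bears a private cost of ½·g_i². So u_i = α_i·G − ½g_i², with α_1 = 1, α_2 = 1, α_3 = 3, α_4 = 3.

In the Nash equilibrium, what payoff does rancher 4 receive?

19.5

Rancher i's FOC: ∂u_i/∂g_i = α_i − g_i = 0, so g_i* = α_i.
NE contributions = (1, 1, 3, 3); G = 8.
u_4 = α_4·G − ½·(g_4)² = 3·8 − ½·3² = 19.5.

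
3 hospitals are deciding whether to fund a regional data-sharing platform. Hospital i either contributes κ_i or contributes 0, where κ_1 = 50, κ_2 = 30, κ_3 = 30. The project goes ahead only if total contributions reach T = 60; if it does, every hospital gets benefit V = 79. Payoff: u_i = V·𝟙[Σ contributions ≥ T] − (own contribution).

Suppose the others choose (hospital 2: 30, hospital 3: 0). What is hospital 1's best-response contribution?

Others' total = 30. Contributing 50 brings total to 80 ≥ 60: gain V − κ_1 = 29.
Best response: 50.

50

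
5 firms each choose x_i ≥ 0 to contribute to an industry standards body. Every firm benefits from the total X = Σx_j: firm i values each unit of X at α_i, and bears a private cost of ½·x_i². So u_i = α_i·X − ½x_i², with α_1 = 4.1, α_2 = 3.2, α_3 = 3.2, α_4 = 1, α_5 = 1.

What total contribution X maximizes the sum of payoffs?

62.5

Planner FOC: ∂(Σu_j)/∂x_i = (Σα_j) − x_i = 0, so x_i^SO = Σα_j = 12.5 for every i; X^SO = 62.5.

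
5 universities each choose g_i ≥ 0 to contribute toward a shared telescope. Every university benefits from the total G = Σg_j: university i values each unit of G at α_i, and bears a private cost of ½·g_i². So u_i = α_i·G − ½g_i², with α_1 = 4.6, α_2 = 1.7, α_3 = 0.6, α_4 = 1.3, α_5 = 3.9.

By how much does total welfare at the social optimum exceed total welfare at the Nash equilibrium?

University i's FOC: ∂u_i/∂g_i = α_i − g_i = 0, so g_i* = α_i.
NE contributions = (4.6, 1.7, 0.6, 1.3, 3.9); G = 12.1.
W^NE = (Σα)·G − ½Σα_i² = 12.1² − ½·41.31 = 125.755.
Planner sets g_i = Σα_j = 12.1 for every i, so G^SO = 5·12.1 = 60.5.
W^SO = (Σα)·G^SO − ½·5·(Σα)² = (5/2)·12.1² = 366.025.
Deadweight loss = W^SO − W^NE = 240.27.

240.27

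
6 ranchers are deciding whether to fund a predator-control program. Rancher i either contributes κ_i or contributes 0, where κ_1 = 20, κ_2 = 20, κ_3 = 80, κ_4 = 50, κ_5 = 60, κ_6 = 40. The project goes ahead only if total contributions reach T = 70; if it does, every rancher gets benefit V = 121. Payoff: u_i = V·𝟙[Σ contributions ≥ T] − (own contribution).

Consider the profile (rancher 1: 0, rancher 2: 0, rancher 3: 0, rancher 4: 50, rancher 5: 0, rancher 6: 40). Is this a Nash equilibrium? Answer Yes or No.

Yes

Total = 90 ≥ 70: provided.
Rancher 1 (pledges 0, payoff 121): pledging 20 → total 110, payoff 101. No gain.
Rancher 2 (pledges 0, payoff 121): pledging 20 → total 110, payoff 101. No gain.
Rancher 3 (pledges 0, payoff 121): pledging 80 → total 170, payoff 41. No gain.
Rancher 4 (pledges 50, payoff 71): dropping to 0 → total 40, payoff 0. No gain.
Rancher 5 (pledges 0, payoff 121): pledging 60 → total 150, payoff 61. No gain.
Rancher 6 (pledges 40, payoff 81): dropping to 0 → total 50, payoff 0. No gain.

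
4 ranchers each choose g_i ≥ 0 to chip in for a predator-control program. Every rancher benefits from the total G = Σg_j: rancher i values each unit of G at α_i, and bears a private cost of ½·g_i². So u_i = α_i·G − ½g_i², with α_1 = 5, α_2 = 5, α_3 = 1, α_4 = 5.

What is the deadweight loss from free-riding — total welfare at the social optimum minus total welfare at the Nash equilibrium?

Rancher i's FOC: ∂u_i/∂g_i = α_i − g_i = 0, so g_i* = α_i.
NE contributions = (5, 5, 1, 5); G = 16.
W^NE = (Σα)·G − ½Σα_i² = 16² − ½·76 = 218.
Planner sets g_i = Σα_j = 16 for every i, so G^SO = 4·16 = 64.
W^SO = (Σα)·G^SO − ½·4·(Σα)² = (4/2)·16² = 512.
Deadweight loss = W^SO − W^NE = 294.

294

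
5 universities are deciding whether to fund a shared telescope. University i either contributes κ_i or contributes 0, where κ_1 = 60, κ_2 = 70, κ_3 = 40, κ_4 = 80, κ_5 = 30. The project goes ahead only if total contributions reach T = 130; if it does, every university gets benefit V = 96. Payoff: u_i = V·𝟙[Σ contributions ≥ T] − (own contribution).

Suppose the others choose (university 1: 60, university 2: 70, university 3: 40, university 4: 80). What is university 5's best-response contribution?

0

Others' total = 250 ≥ 130; contributing adds cost 30 for no extra benefit.
Best response: 0.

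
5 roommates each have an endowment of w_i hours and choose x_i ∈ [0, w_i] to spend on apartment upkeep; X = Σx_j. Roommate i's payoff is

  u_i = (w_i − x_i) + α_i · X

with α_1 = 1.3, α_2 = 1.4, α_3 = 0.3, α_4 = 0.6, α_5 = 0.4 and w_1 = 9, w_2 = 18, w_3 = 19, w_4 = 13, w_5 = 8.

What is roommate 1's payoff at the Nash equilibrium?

35.1

∂u_i/∂x_i = α_i − 1, so roommate i contributes w_i if α_i > 1, else 0.
α_i > 1 for i ∈ {1, 2}; NE contributions (9, 18, 0, 0, 0), X = 27.
u_1 = (9 − 9) + 1.3·27 = 35.1.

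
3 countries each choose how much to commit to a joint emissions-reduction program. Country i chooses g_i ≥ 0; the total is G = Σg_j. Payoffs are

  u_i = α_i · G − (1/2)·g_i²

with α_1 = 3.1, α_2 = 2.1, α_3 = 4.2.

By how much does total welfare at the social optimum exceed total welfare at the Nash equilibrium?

Country i's FOC: ∂u_i/∂g_i = α_i − g_i = 0, so g_i* = α_i.
NE contributions = (3.1, 2.1, 4.2); G = 9.4.
W^NE = (Σα)·G − ½Σα_i² = 9.4² − ½·31.66 = 72.53.
Planner sets g_i = Σα_j = 9.4 for every i, so G^SO = 3·9.4 = 28.2.
W^SO = (Σα)·G^SO − ½·3·(Σα)² = (3/2)·9.4² = 132.54.
Deadweight loss = W^SO − W^NE = 60.01.

60.01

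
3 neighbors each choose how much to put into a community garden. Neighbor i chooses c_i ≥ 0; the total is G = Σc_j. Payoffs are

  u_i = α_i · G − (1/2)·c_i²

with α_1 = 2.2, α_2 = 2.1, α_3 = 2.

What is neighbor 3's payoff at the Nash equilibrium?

Neighbor i's FOC: ∂u_i/∂c_i = α_i − c_i = 0, so c_i* = α_i.
NE contributions = (2.2, 2.1, 2); G = 6.3.
u_3 = α_3·G − ½·(c_3)² = 2·6.3 − ½·2² = 10.6.

10.6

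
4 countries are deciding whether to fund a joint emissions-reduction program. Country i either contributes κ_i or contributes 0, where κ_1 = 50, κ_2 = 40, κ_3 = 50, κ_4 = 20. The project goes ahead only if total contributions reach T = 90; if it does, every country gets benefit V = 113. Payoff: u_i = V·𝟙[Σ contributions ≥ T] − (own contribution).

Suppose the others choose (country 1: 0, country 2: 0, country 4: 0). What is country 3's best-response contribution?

0

Others' total = 0. Even contributing 50 gives 50 < 90: no benefit either way.
Best response: 0.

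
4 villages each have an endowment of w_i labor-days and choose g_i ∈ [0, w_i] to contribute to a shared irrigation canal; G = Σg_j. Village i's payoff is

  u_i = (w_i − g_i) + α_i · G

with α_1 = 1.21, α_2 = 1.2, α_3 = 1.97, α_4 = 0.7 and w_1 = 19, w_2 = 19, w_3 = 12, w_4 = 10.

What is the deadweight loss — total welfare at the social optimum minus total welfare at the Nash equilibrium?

∂u_i/∂g_i = α_i − 1, so village i contributes w_i if α_i > 1, else 0.
α_i > 1 for i ∈ {1, 2, 3}; NE contributions (19, 19, 12, 0), G = 50.
W^NE = Σw_i − G^NE + (Σα_i)·G^NE = 60 + 4.08·50 = 264.
Planner: ∂(Σu_j)/∂g_i = Σα_j − 1 = 4.08 > 0, so everyone contributes w_i; G^SO = 60, W^SO = 60 + 4.08·60 = 304.8.
Deadweight loss = 40.8.

40.8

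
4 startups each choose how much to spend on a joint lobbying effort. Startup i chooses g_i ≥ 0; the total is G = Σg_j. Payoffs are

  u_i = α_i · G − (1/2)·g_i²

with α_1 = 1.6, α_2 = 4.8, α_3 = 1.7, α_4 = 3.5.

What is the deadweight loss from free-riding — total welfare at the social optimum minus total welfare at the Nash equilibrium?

Startup i's FOC: ∂u_i/∂g_i = α_i − g_i = 0, so g_i* = α_i.
NE contributions = (1.6, 4.8, 1.7, 3.5); G = 11.6.
W^NE = (Σα)·G − ½Σα_i² = 11.6² − ½·40.74 = 114.19.
Planner sets g_i = Σα_j = 11.6 for every i, so G^SO = 4·11.6 = 46.4.
W^SO = (Σα)·G^SO − ½·4·(Σα)² = (4/2)·11.6² = 269.12.
Deadweight loss = W^SO − W^NE = 154.93.

154.93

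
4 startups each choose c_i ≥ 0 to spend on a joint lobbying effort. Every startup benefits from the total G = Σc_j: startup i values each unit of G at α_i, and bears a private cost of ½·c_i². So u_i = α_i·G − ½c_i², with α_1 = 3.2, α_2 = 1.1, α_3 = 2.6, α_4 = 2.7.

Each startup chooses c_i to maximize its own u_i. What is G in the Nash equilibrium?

9.6

Startup i's FOC: ∂u_i/∂c_i = α_i − c_i = 0, so c_i* = α_i.
NE contributions = (3.2, 1.1, 2.6, 2.7); G = 9.6.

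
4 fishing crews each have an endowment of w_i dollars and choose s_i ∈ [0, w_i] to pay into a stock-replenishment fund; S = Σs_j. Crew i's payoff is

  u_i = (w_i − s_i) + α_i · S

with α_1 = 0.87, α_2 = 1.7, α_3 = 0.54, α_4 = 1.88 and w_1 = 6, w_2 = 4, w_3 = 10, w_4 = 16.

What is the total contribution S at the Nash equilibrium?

∂u_i/∂s_i = α_i − 1, so crew i contributes w_i if α_i > 1, else 0.
α_i > 1 for i ∈ {2, 4}; NE contributions (0, 4, 0, 16), S = 20.

20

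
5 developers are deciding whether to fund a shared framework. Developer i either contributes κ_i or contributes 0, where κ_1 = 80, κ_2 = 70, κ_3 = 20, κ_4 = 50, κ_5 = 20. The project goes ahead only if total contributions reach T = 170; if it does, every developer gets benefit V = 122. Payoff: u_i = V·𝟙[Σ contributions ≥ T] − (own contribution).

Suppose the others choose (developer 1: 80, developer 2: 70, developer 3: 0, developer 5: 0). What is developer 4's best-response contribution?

Others' total = 150. Contributing 50 brings total to 200 ≥ 170: gain V − κ_4 = 72.
Best response: 50.

50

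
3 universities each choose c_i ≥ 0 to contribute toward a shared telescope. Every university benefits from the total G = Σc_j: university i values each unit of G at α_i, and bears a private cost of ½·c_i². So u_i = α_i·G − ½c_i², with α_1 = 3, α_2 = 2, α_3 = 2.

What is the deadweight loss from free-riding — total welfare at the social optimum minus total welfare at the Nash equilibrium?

University i's FOC: ∂u_i/∂c_i = α_i − c_i = 0, so c_i* = α_i.
NE contributions = (3, 2, 2); G = 7.
W^NE = (Σα)·G − ½Σα_i² = 7² − ½·17 = 40.5.
Planner sets c_i = Σα_j = 7 for every i, so G^SO = 3·7 = 21.
W^SO = (Σα)·G^SO − ½·3·(Σα)² = (3/2)·7² = 73.5.
Deadweight loss = W^SO − W^NE = 33.

33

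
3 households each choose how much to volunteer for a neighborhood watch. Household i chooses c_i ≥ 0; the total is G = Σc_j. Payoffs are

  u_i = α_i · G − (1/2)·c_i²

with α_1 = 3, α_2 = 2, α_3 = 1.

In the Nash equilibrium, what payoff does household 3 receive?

5.5

Household i's FOC: ∂u_i/∂c_i = α_i − c_i = 0, so c_i* = α_i.
NE contributions = (3, 2, 1); G = 6.
u_3 = α_3·G − ½·(c_3)² = 1·6 − ½·1² = 5.5.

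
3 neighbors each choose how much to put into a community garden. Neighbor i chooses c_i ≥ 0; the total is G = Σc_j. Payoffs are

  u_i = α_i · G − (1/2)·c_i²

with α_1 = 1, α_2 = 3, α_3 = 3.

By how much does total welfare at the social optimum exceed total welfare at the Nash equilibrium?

Neighbor i's FOC: ∂u_i/∂c_i = α_i − c_i = 0, so c_i* = α_i.
NE contributions = (1, 3, 3); G = 7.
W^NE = (Σα)·G − ½Σα_i² = 7² − ½·19 = 39.5.
Planner sets c_i = Σα_j = 7 for every i, so G^SO = 3·7 = 21.
W^SO = (Σα)·G^SO − ½·3·(Σα)² = (3/2)·7² = 73.5.
Deadweight loss = W^SO − W^NE = 34.

34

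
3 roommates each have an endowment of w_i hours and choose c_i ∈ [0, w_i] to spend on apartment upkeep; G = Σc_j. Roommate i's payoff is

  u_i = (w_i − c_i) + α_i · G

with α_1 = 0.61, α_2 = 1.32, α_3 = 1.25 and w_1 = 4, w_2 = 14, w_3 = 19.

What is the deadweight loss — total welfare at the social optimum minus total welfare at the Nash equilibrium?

∂u_i/∂c_i = α_i − 1, so roommate i contributes w_i if α_i > 1, else 0.
α_i > 1 for i ∈ {2, 3}; NE contributions (0, 14, 19), G = 33.
W^NE = Σw_i − G^NE + (Σα_i)·G^NE = 37 + 2.18·33 = 108.94.
Planner: ∂(Σu_j)/∂c_i = Σα_j − 1 = 2.18 > 0, so everyone contributes w_i; G^SO = 37, W^SO = 37 + 2.18·37 = 117.66.
Deadweight loss = 8.72.

8.72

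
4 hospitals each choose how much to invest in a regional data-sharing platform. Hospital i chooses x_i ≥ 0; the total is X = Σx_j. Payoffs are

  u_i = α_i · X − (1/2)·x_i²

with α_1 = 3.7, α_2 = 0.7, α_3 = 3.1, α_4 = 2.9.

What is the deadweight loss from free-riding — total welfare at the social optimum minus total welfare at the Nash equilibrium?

124.26

Hospital i's FOC: ∂u_i/∂x_i = α_i − x_i = 0, so x_i* = α_i.
NE contributions = (3.7, 0.7, 3.1, 2.9); X = 10.4.
W^NE = (Σα)·X − ½Σα_i² = 10.4² − ½·32.2 = 92.06.
Planner sets x_i = Σα_j = 10.4 for every i, so X^SO = 4·10.4 = 41.6.
W^SO = (Σα)·X^SO − ½·4·(Σα)² = (4/2)·10.4² = 216.32.
Deadweight loss = W^SO − W^NE = 124.26.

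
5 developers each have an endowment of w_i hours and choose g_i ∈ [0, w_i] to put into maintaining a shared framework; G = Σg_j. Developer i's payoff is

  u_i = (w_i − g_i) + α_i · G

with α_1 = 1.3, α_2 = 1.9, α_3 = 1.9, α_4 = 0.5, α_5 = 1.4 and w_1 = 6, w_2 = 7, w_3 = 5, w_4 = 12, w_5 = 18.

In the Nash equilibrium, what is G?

36

∂u_i/∂g_i = α_i − 1, so developer i contributes w_i if α_i > 1, else 0.
α_i > 1 for i ∈ {1, 2, 3, 5}; NE contributions (6, 7, 5, 0, 18), G = 36.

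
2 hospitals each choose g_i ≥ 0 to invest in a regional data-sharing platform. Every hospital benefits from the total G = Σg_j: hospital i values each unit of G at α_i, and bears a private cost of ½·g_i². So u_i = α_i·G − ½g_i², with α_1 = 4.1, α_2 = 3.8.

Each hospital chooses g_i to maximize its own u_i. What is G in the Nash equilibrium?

7.9

Hospital i's FOC: ∂u_i/∂g_i = α_i − g_i = 0, so g_i* = α_i.
NE contributions = (4.1, 3.8); G = 7.9.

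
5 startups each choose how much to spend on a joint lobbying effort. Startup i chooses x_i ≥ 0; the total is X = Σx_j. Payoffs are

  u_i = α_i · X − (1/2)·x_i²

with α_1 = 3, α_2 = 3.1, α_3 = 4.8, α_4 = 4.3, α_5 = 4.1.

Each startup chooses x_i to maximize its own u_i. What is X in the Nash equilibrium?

19.3

Startup i's FOC: ∂u_i/∂x_i = α_i − x_i = 0, so x_i* = α_i.
NE contributions = (3, 3.1, 4.8, 4.3, 4.1); X = 19.3.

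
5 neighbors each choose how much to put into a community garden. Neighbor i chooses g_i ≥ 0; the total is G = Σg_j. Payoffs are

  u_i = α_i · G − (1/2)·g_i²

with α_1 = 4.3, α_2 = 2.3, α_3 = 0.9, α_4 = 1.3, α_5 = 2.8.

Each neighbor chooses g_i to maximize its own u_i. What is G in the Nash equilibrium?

Neighbor i's FOC: ∂u_i/∂g_i = α_i − g_i = 0, so g_i* = α_i.
NE contributions = (4.3, 2.3, 0.9, 1.3, 2.8); G = 11.6.

11.6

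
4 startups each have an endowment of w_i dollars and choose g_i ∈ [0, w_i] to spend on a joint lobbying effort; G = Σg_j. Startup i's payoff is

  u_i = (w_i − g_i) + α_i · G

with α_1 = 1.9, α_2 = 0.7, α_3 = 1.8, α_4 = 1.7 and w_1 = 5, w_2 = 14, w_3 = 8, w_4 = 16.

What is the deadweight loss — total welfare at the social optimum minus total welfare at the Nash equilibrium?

71.4

∂u_i/∂g_i = α_i − 1, so startup i contributes w_i if α_i > 1, else 0.
α_i > 1 for i ∈ {1, 3, 4}; NE contributions (5, 0, 8, 16), G = 29.
W^NE = Σw_i − G^NE + (Σα_i)·G^NE = 43 + 5.1·29 = 190.9.
Planner: ∂(Σu_j)/∂g_i = Σα_j − 1 = 5.1 > 0, so everyone contributes w_i; G^SO = 43, W^SO = 43 + 5.1·43 = 262.3.
Deadweight loss = 71.4.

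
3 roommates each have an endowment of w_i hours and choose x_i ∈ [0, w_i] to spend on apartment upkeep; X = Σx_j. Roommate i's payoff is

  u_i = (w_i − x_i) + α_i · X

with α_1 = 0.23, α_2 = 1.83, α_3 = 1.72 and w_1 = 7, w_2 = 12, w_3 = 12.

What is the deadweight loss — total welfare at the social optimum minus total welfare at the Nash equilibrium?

19.46

∂u_i/∂x_i = α_i − 1, so roommate i contributes w_i if α_i > 1, else 0.
α_i > 1 for i ∈ {2, 3}; NE contributions (0, 12, 12), X = 24.
W^NE = Σw_i − X^NE + (Σα_i)·X^NE = 31 + 2.78·24 = 97.72.
Planner: ∂(Σu_j)/∂x_i = Σα_j − 1 = 2.78 > 0, so everyone contributes w_i; X^SO = 31, W^SO = 31 + 2.78·31 = 117.18.
Deadweight loss = 19.46.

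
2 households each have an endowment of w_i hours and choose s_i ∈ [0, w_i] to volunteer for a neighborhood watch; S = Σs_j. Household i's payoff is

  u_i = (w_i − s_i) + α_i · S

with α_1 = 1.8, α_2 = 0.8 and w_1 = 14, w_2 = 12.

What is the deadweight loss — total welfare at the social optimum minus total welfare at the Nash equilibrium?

∂u_i/∂s_i = α_i − 1, so household i contributes w_i if α_i > 1, else 0.
α_i > 1 for i ∈ {1}; NE contributions (14, 0), S = 14.
W^NE = Σw_i − S^NE + (Σα_i)·S^NE = 26 + 1.6·14 = 48.4.
Planner: ∂(Σu_j)/∂s_i = Σα_j − 1 = 1.6 > 0, so everyone contributes w_i; S^SO = 26, W^SO = 26 + 1.6·26 = 67.6.
Deadweight loss = 19.2.

19.2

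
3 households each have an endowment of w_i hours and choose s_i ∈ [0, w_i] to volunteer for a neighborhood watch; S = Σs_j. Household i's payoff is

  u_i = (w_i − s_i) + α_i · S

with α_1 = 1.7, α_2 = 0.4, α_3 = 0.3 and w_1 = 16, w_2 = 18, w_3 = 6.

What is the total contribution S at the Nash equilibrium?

∂u_i/∂s_i = α_i − 1, so household i contributes w_i if α_i > 1, else 0.
α_i > 1 for i ∈ {1}; NE contributions (16, 0, 0), S = 16.

16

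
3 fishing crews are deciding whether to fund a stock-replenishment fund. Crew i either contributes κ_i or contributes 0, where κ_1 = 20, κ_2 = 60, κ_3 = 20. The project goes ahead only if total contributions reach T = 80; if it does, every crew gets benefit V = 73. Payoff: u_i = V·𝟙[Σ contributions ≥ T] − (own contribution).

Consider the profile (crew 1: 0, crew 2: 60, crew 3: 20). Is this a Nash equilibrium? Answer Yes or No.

Total = 80 ≥ 80: provided.
Crew 1 (pledges 0, payoff 73): pledging 20 → total 100, payoff 53. No gain.
Crew 2 (pledges 60, payoff 13): dropping to 0 → total 20, payoff 0. No gain.
Crew 3 (pledges 20, payoff 53): dropping to 0 → total 60, payoff 0. No gain.

Yes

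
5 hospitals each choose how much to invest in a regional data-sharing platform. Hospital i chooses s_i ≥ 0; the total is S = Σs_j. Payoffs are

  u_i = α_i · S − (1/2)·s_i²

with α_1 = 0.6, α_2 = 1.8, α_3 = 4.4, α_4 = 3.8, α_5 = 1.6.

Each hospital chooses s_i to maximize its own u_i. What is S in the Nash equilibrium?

12.2

Hospital i's FOC: ∂u_i/∂s_i = α_i − s_i = 0, so s_i* = α_i.
NE contributions = (0.6, 1.8, 4.4, 3.8, 1.6); S = 12.2.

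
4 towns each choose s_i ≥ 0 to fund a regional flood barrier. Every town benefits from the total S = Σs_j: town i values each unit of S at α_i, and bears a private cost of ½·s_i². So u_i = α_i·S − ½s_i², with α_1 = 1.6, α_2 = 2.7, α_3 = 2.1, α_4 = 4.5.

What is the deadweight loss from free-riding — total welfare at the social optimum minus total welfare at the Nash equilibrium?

136.065

Town i's FOC: ∂u_i/∂s_i = α_i − s_i = 0, so s_i* = α_i.
NE contributions = (1.6, 2.7, 2.1, 4.5); S = 10.9.
W^NE = (Σα)·S − ½Σα_i² = 10.9² − ½·34.51 = 101.555.
Planner sets s_i = Σα_j = 10.9 for every i, so S^SO = 4·10.9 = 43.6.
W^SO = (Σα)·S^SO − ½·4·(Σα)² = (4/2)·10.9² = 237.62.
Deadweight loss = W^SO − W^NE = 136.065.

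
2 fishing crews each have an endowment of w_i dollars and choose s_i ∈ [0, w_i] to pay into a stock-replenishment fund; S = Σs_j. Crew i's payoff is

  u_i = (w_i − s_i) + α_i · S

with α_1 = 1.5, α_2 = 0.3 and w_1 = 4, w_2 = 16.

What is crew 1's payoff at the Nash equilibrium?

∂u_i/∂s_i = α_i − 1, so crew i contributes w_i if α_i > 1, else 0.
α_i > 1 for i ∈ {1}; NE contributions (4, 0), S = 4.
u_1 = (4 − 4) + 1.5·4 = 6.

6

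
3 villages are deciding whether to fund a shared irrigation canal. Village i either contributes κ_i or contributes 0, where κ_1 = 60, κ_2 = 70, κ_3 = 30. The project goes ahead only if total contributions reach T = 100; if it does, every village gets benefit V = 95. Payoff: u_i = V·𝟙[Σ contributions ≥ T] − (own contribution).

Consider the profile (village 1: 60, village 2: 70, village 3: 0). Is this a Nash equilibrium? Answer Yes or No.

Total = 130 ≥ 100: provided.
Village 1 (pledges 60, payoff 35): dropping to 0 → total 70, payoff 0. No gain.
Village 2 (pledges 70, payoff 25): dropping to 0 → total 60, payoff 0. No gain.
Village 3 (pledges 0, payoff 95): pledging 30 → total 160, payoff 65. No gain.

Yes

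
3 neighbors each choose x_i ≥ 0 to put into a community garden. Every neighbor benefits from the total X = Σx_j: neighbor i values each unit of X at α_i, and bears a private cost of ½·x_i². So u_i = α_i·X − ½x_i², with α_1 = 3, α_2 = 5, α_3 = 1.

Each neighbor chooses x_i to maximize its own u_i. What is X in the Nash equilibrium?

9

Neighbor i's FOC: ∂u_i/∂x_i = α_i − x_i = 0, so x_i* = α_i.
NE contributions = (3, 5, 1); X = 9.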